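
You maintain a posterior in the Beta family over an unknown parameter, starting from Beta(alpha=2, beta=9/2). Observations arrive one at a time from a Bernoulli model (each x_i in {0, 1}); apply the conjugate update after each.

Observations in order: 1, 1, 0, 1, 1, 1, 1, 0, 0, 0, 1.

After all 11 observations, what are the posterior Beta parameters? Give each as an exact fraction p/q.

alpha=9, beta=17/2

obs 1: x=1 → posterior Beta(3, 9/2)
obs 2: x=1 → posterior Beta(4, 9/2)
obs 3: x=0 → posterior Beta(4, 11/2)
obs 4: x=1 → posterior Beta(5, 11/2)
obs 5: x=1 → posterior Beta(6, 11/2)
obs 6: x=1 → posterior Beta(7, 11/2)
obs 7: x=1 → posterior Beta(8, 11/2)
obs 8: x=0 → posterior Beta(8, 13/2)
obs 9: x=0 → posterior Beta(8, 15/2)
obs 10: x=0 → posterior Beta(8, 17/2)
obs 11: x=1 → posterior Beta(9, 17/2)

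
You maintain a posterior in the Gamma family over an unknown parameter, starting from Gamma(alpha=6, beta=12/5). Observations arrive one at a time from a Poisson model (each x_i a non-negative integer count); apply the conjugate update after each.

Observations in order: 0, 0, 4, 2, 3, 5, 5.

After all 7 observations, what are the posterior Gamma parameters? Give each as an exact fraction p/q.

alpha=25, beta=47/5

obs 1: x=0 → posterior Gamma(6, 17/5)
obs 2: x=0 → posterior Gamma(6, 22/5)
obs 3: x=4 → posterior Gamma(10, 27/5)
obs 4: x=2 → posterior Gamma(12, 32/5)
obs 5: x=3 → posterior Gamma(15, 37/5)
obs 6: x=5 → posterior Gamma(20, 42/5)
obs 7: x=5 → posterior Gamma(25, 47/5)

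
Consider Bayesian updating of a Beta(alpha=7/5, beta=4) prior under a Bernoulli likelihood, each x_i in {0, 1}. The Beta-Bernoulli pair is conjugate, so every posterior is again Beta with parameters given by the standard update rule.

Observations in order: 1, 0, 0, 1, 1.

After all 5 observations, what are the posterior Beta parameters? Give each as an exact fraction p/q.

obs 1: x=1 → posterior Beta(12/5, 4)
obs 2: x=0 → posterior Beta(12/5, 5)
obs 3: x=0 → posterior Beta(12/5, 6)
obs 4: x=1 → posterior Beta(17/5, 6)
obs 5: x=1 → posterior Beta(22/5, 6)

alpha=22/5, beta=6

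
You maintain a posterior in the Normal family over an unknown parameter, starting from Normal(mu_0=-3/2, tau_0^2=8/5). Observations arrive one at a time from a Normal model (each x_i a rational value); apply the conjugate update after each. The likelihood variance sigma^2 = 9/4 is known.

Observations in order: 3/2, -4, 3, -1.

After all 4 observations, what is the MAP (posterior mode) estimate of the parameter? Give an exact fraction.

-167/346

obs 1: x=3/2 → posterior Normal(-39/154, 72/77)
obs 2: x=-4 → posterior Normal(-295/218, 72/109)
obs 3: x=3 → posterior Normal(-103/282, 24/47)
obs 4: x=-1 → posterior Normal(-167/346, 72/173)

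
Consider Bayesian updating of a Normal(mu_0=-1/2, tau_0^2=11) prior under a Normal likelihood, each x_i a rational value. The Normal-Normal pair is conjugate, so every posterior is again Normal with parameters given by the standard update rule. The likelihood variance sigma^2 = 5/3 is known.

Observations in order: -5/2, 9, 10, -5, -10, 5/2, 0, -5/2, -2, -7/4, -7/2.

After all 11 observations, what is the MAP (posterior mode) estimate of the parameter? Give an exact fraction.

obs 1: x=-5/2 → posterior Normal(-85/38, 55/38)
obs 2: x=9 → posterior Normal(212/71, 55/71)
obs 3: x=10 → posterior Normal(271/52, 55/104)
obs 4: x=-5 → posterior Normal(377/137, 55/137)
obs 5: x=-10 → posterior Normal(47/170, 11/34)
obs 6: x=5/2 → posterior Normal(37/58, 55/203)
obs 7: x=0 → posterior Normal(259/472, 55/236)
obs 8: x=-5/2 → posterior Normal(47/269, 55/269)
obs 9: x=-2 → posterior Normal(-19/302, 55/302)
obs 10: x=-7/4 → posterior Normal(-307/1340, 11/67)
obs 11: x=-7/2 → posterior Normal(-769/1472, 55/368)

-769/1472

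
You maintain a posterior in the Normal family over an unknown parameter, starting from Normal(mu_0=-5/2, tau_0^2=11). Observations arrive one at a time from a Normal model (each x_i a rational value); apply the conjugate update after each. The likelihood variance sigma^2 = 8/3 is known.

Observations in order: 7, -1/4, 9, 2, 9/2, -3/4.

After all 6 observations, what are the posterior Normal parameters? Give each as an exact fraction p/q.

mu_0=1379/412, tau_0^2=44/103

obs 1: x=7 → posterior Normal(211/41, 88/41)
obs 2: x=-1/4 → posterior Normal(811/296, 44/37)
obs 3: x=9 → posterior Normal(1999/428, 88/107)
obs 4: x=2 → posterior Normal(2263/560, 22/35)
obs 5: x=9/2 → posterior Normal(2857/692, 88/173)
obs 6: x=-3/4 → posterior Normal(1379/412, 44/103)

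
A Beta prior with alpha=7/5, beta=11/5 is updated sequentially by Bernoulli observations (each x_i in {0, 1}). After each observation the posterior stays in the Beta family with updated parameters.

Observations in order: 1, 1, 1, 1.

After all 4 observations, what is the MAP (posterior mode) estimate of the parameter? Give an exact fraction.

obs 1: x=1 → posterior Beta(12/5, 11/5)
obs 2: x=1 → posterior Beta(17/5, 11/5)
obs 3: x=1 → posterior Beta(22/5, 11/5)
obs 4: x=1 → posterior Beta(27/5, 11/5)

11/14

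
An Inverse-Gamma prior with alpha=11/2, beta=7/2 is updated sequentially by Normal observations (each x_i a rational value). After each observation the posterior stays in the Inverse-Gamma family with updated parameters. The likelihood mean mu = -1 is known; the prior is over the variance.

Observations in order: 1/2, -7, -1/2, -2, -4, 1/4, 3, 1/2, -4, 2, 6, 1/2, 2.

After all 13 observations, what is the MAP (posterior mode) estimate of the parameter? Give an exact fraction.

189/32

obs 1: x=1/2 → posterior Inverse-Gamma(6, 37/8)
obs 2: x=-7 → posterior Inverse-Gamma(13/2, 181/8)
obs 3: x=-1/2 → posterior Inverse-Gamma(7, 91/4)
obs 4: x=-2 → posterior Inverse-Gamma(15/2, 93/4)
obs 5: x=-4 → posterior Inverse-Gamma(8, 111/4)
obs 6: x=1/4 → posterior Inverse-Gamma(17/2, 913/32)
obs 7: x=3 → posterior Inverse-Gamma(9, 1169/32)
obs 8: x=1/2 → posterior Inverse-Gamma(19/2, 1205/32)
obs 9: x=-4 → posterior Inverse-Gamma(10, 1349/32)
obs 10: x=2 → posterior Inverse-Gamma(21/2, 1493/32)
obs 11: x=6 → posterior Inverse-Gamma(11, 2277/32)
obs 12: x=1/2 → posterior Inverse-Gamma(23/2, 2313/32)
obs 13: x=2 → posterior Inverse-Gamma(12, 2457/32)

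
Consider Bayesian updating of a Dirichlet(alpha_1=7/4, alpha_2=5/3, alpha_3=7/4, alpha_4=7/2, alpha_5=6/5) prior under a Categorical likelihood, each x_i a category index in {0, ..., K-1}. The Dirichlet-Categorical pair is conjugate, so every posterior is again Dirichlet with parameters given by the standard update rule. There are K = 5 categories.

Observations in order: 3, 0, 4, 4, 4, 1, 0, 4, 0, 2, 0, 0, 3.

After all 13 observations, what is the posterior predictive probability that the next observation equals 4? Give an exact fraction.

obs 1: x=3 → posterior Dirichlet(7/4, 5/3, 7/4, 9/2, 6/5)
obs 2: x=0 → posterior Dirichlet(11/4, 5/3, 7/4, 9/2, 6/5)
obs 3: x=4 → posterior Dirichlet(11/4, 5/3, 7/4, 9/2, 11/5)
obs 4: x=4 → posterior Dirichlet(11/4, 5/3, 7/4, 9/2, 16/5)
obs 5: x=4 → posterior Dirichlet(11/4, 5/3, 7/4, 9/2, 21/5)
obs 6: x=1 → posterior Dirichlet(11/4, 8/3, 7/4, 9/2, 21/5)
obs 7: x=0 → posterior Dirichlet(15/4, 8/3, 7/4, 9/2, 21/5)
obs 8: x=4 → posterior Dirichlet(15/4, 8/3, 7/4, 9/2, 26/5)
obs 9: x=0 → posterior Dirichlet(19/4, 8/3, 7/4, 9/2, 26/5)
obs 10: x=2 → posterior Dirichlet(19/4, 8/3, 11/4, 9/2, 26/5)
obs 11: x=0 → posterior Dirichlet(23/4, 8/3, 11/4, 9/2, 26/5)
obs 12: x=0 → posterior Dirichlet(27/4, 8/3, 11/4, 9/2, 26/5)
obs 13: x=3 → posterior Dirichlet(27/4, 8/3, 11/4, 11/2, 26/5)

78/343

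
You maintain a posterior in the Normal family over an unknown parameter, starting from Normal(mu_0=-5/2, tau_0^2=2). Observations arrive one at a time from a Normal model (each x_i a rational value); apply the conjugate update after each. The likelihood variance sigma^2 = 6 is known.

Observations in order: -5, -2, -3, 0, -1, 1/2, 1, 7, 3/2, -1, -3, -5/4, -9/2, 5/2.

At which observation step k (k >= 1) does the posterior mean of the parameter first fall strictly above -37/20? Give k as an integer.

obs 1: x=-5 → posterior Normal(-25/8, 3/2)
obs 2: x=-2 → posterior Normal(-29/10, 6/5)
obs 3: x=-3 → posterior Normal(-35/12, 1)
obs 4: x=0 → posterior Normal(-5/2, 6/7)
obs 5: x=-1 → posterior Normal(-37/16, 3/4)
obs 6: x=1/2 → posterior Normal(-2, 2/3)
obs 7: x=1 → posterior Normal(-17/10, 3/5)
obs 8: x=7 → posterior Normal(-10/11, 6/11)
obs 9: x=3/2 → posterior Normal(-17/24, 1/2)
obs 10: x=-1 → posterior Normal(-19/26, 6/13)
obs 11: x=-3 → posterior Normal(-25/28, 3/7)
obs 12: x=-5/4 → posterior Normal(-11/12, 2/5)
obs 13: x=-9/2 → posterior Normal(-73/64, 3/8)
obs 14: x=5/2 → posterior Normal(-63/68, 6/17)

k = 7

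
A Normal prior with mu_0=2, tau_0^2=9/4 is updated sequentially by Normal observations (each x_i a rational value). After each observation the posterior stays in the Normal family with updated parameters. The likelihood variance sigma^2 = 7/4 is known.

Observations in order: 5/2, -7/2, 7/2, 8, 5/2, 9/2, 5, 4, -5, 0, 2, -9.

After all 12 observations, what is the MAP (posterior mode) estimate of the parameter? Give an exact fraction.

obs 1: x=5/2 → posterior Normal(73/32, 63/64)
obs 2: x=-7/2 → posterior Normal(1/5, 63/100)
obs 3: x=7/2 → posterior Normal(73/68, 63/136)
obs 4: x=8 → posterior Normal(217/86, 63/172)
obs 5: x=5/2 → posterior Normal(131/52, 63/208)
obs 6: x=9/2 → posterior Normal(343/122, 63/244)
obs 7: x=5 → posterior Normal(433/140, 9/40)
obs 8: x=4 → posterior Normal(505/158, 63/316)
obs 9: x=-5 → posterior Normal(415/176, 63/352)
obs 10: x=0 → posterior Normal(415/194, 63/388)
obs 11: x=2 → posterior Normal(451/212, 63/424)
obs 12: x=-9 → posterior Normal(289/230, 63/460)

289/230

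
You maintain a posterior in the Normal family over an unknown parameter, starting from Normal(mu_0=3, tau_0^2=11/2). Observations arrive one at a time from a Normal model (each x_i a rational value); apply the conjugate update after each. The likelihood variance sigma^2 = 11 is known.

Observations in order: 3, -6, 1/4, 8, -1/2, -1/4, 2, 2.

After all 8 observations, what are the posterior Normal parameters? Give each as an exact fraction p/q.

mu_0=29/20, tau_0^2=11/10

obs 1: x=3 → posterior Normal(3, 11/3)
obs 2: x=-6 → posterior Normal(3/4, 11/4)
obs 3: x=1/4 → posterior Normal(13/20, 11/5)
obs 4: x=8 → posterior Normal(15/8, 11/6)
obs 5: x=-1/2 → posterior Normal(43/28, 11/7)
obs 6: x=-1/4 → posterior Normal(21/16, 11/8)
obs 7: x=2 → posterior Normal(25/18, 11/9)
obs 8: x=2 → posterior Normal(29/20, 11/10)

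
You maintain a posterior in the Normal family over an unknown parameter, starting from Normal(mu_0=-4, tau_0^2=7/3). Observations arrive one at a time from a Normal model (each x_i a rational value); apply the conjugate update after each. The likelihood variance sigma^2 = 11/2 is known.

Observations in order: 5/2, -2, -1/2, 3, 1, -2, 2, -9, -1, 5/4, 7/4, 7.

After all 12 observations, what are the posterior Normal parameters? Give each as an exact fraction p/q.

mu_0=-76/201, tau_0^2=77/201

obs 1: x=5/2 → posterior Normal(-97/47, 77/47)
obs 2: x=-2 → posterior Normal(-125/61, 77/61)
obs 3: x=-1/2 → posterior Normal(-44/25, 77/75)
obs 4: x=3 → posterior Normal(-90/89, 77/89)
obs 5: x=1 → posterior Normal(-76/103, 77/103)
obs 6: x=-2 → posterior Normal(-8/9, 77/117)
obs 7: x=2 → posterior Normal(-76/131, 77/131)
obs 8: x=-9 → posterior Normal(-202/145, 77/145)
obs 9: x=-1 → posterior Normal(-72/53, 77/159)
obs 10: x=5/4 → posterior Normal(-397/346, 77/173)
obs 11: x=7/4 → posterior Normal(-174/187, 7/17)
obs 12: x=7 → posterior Normal(-76/201, 77/201)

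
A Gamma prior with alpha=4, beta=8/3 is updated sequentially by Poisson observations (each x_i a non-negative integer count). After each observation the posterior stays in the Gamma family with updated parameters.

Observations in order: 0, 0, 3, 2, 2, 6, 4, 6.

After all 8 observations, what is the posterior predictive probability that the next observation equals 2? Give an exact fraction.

obs 1: x=0 → posterior Gamma(4, 11/3)
obs 2: x=0 → posterior Gamma(4, 14/3)
obs 3: x=3 → posterior Gamma(7, 17/3)
obs 4: x=2 → posterior Gamma(9, 20/3)
obs 5: x=2 → posterior Gamma(11, 23/3)
obs 6: x=6 → posterior Gamma(17, 26/3)
obs 7: x=4 → posterior Gamma(21, 29/3)
obs 8: x=6 → posterior Gamma(27, 32/3)

21168285481417739935129607579115436898254848/85679169100660823467523045837879180908203125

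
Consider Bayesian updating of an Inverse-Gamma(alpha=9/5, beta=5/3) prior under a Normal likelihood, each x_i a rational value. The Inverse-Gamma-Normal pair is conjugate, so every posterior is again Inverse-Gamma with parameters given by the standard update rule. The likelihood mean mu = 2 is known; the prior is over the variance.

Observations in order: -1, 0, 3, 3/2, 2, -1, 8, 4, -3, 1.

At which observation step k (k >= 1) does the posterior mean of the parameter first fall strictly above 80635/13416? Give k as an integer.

k = 7

obs 1: x=-1 → posterior Inverse-Gamma(23/10, 37/6)
obs 2: x=0 → posterior Inverse-Gamma(14/5, 49/6)
obs 3: x=3 → posterior Inverse-Gamma(33/10, 26/3)
obs 4: x=3/2 → posterior Inverse-Gamma(19/5, 211/24)
obs 5: x=2 → posterior Inverse-Gamma(43/10, 211/24)
obs 6: x=-1 → posterior Inverse-Gamma(24/5, 319/24)
obs 7: x=8 → posterior Inverse-Gamma(53/10, 751/24)
obs 8: x=4 → posterior Inverse-Gamma(29/5, 799/24)
obs 9: x=-3 → posterior Inverse-Gamma(63/10, 1099/24)
obs 10: x=1 → posterior Inverse-Gamma(34/5, 1111/24)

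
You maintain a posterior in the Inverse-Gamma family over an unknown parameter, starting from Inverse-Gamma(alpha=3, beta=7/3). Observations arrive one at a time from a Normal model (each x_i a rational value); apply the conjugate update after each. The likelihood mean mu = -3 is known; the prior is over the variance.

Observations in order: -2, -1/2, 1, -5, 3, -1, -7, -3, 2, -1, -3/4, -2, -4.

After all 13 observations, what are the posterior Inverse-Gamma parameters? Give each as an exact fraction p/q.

alpha=19/2, beta=5951/96

obs 1: x=-2 → posterior Inverse-Gamma(7/2, 17/6)
obs 2: x=-1/2 → posterior Inverse-Gamma(4, 143/24)
obs 3: x=1 → posterior Inverse-Gamma(9/2, 335/24)
obs 4: x=-5 → posterior Inverse-Gamma(5, 383/24)
obs 5: x=3 → posterior Inverse-Gamma(11/2, 815/24)
obs 6: x=-1 → posterior Inverse-Gamma(6, 863/24)
obs 7: x=-7 → posterior Inverse-Gamma(13/2, 1055/24)
obs 8: x=-3 → posterior Inverse-Gamma(7, 1055/24)
obs 9: x=2 → posterior Inverse-Gamma(15/2, 1355/24)
obs 10: x=-1 → posterior Inverse-Gamma(8, 1403/24)
obs 11: x=-3/4 → posterior Inverse-Gamma(17/2, 5855/96)
obs 12: x=-2 → posterior Inverse-Gamma(9, 5903/96)
obs 13: x=-4 → posterior Inverse-Gamma(19/2, 5951/96)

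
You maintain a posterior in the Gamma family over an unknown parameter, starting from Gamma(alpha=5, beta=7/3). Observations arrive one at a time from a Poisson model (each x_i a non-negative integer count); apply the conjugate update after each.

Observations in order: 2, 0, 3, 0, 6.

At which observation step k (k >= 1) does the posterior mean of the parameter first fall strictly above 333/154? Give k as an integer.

obs 1: x=2 → posterior Gamma(7, 10/3)
obs 2: x=0 → posterior Gamma(7, 13/3)
obs 3: x=3 → posterior Gamma(10, 16/3)
obs 4: x=0 → posterior Gamma(10, 19/3)
obs 5: x=6 → posterior Gamma(16, 22/3)

k = 5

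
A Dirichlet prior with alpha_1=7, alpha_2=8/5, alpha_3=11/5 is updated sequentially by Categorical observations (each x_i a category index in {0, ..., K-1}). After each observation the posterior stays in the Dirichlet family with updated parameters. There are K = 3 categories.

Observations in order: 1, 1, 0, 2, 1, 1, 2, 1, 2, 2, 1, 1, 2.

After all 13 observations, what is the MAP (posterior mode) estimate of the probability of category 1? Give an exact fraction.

19/52

obs 1: x=1 → posterior Dirichlet(7, 13/5, 11/5)
obs 2: x=1 → posterior Dirichlet(7, 18/5, 11/5)
obs 3: x=0 → posterior Dirichlet(8, 18/5, 11/5)
obs 4: x=2 → posterior Dirichlet(8, 18/5, 16/5)
obs 5: x=1 → posterior Dirichlet(8, 23/5, 16/5)
obs 6: x=1 → posterior Dirichlet(8, 28/5, 16/5)
obs 7: x=2 → posterior Dirichlet(8, 28/5, 21/5)
obs 8: x=1 → posterior Dirichlet(8, 33/5, 21/5)
obs 9: x=2 → posterior Dirichlet(8, 33/5, 26/5)
obs 10: x=2 → posterior Dirichlet(8, 33/5, 31/5)
obs 11: x=1 → posterior Dirichlet(8, 38/5, 31/5)
obs 12: x=1 → posterior Dirichlet(8, 43/5, 31/5)
obs 13: x=2 → posterior Dirichlet(8, 43/5, 36/5)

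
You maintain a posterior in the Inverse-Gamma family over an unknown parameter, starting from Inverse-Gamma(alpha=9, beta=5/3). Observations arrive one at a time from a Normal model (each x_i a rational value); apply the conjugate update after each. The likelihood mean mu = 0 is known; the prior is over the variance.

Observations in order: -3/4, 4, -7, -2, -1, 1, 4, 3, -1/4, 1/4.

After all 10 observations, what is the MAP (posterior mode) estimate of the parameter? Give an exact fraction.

4801/1440

obs 1: x=-3/4 → posterior Inverse-Gamma(19/2, 187/96)
obs 2: x=4 → posterior Inverse-Gamma(10, 955/96)
obs 3: x=-7 → posterior Inverse-Gamma(21/2, 3307/96)
obs 4: x=-2 → posterior Inverse-Gamma(11, 3499/96)
obs 5: x=-1 → posterior Inverse-Gamma(23/2, 3547/96)
obs 6: x=1 → posterior Inverse-Gamma(12, 3595/96)
obs 7: x=4 → posterior Inverse-Gamma(25/2, 4363/96)
obs 8: x=3 → posterior Inverse-Gamma(13, 4795/96)
obs 9: x=-1/4 → posterior Inverse-Gamma(27/2, 2399/48)
obs 10: x=1/4 → posterior Inverse-Gamma(14, 4801/96)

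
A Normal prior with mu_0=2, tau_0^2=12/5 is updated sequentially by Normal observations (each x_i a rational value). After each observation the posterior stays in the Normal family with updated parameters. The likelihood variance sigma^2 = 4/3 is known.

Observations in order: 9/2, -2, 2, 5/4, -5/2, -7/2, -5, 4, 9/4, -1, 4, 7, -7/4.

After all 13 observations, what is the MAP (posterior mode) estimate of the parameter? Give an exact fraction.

373/488

obs 1: x=9/2 → posterior Normal(101/28, 6/7)
obs 2: x=-2 → posterior Normal(65/46, 12/23)
obs 3: x=2 → posterior Normal(101/64, 3/8)
obs 4: x=5/4 → posterior Normal(247/164, 12/41)
obs 5: x=-5/2 → posterior Normal(157/200, 6/25)
obs 6: x=-7/2 → posterior Normal(31/236, 12/59)
obs 7: x=-5 → posterior Normal(-149/272, 3/17)
obs 8: x=4 → posterior Normal(-5/308, 12/77)
obs 9: x=9/4 → posterior Normal(19/86, 6/43)
obs 10: x=-1 → posterior Normal(2/19, 12/95)
obs 11: x=4 → posterior Normal(23/52, 3/26)
obs 12: x=7 → posterior Normal(109/113, 12/113)
obs 13: x=-7/4 → posterior Normal(373/488, 6/61)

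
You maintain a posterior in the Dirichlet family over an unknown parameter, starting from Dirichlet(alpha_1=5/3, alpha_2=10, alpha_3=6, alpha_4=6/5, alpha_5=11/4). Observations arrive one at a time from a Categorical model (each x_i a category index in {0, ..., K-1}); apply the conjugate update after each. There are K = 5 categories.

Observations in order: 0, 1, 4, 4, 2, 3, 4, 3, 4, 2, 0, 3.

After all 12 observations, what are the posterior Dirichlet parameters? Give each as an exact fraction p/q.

alpha_1=11/3, alpha_2=11, alpha_3=8, alpha_4=21/5, alpha_5=27/4

obs 1: x=0 → posterior Dirichlet(8/3, 10, 6, 6/5, 11/4)
obs 2: x=1 → posterior Dirichlet(8/3, 11, 6, 6/5, 11/4)
obs 3: x=4 → posterior Dirichlet(8/3, 11, 6, 6/5, 15/4)
obs 4: x=4 → posterior Dirichlet(8/3, 11, 6, 6/5, 19/4)
obs 5: x=2 → posterior Dirichlet(8/3, 11, 7, 6/5, 19/4)
obs 6: x=3 → posterior Dirichlet(8/3, 11, 7, 11/5, 19/4)
obs 7: x=4 → posterior Dirichlet(8/3, 11, 7, 11/5, 23/4)
obs 8: x=3 → posterior Dirichlet(8/3, 11, 7, 16/5, 23/4)
obs 9: x=4 → posterior Dirichlet(8/3, 11, 7, 16/5, 27/4)
obs 10: x=2 → posterior Dirichlet(8/3, 11, 8, 16/5, 27/4)
obs 11: x=0 → posterior Dirichlet(11/3, 11, 8, 16/5, 27/4)
obs 12: x=3 → posterior Dirichlet(11/3, 11, 8, 21/5, 27/4)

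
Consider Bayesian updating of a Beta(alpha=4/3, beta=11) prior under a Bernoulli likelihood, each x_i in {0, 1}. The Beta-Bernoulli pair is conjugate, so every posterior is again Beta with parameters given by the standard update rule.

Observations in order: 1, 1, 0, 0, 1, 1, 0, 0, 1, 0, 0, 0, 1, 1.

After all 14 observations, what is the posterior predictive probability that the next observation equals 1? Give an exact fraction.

obs 1: x=1 → posterior Beta(7/3, 11)
obs 2: x=1 → posterior Beta(10/3, 11)
obs 3: x=0 → posterior Beta(10/3, 12)
obs 4: x=0 → posterior Beta(10/3, 13)
obs 5: x=1 → posterior Beta(13/3, 13)
obs 6: x=1 → posterior Beta(16/3, 13)
obs 7: x=0 → posterior Beta(16/3, 14)
obs 8: x=0 → posterior Beta(16/3, 15)
obs 9: x=1 → posterior Beta(19/3, 15)
obs 10: x=0 → posterior Beta(19/3, 16)
obs 11: x=0 → posterior Beta(19/3, 17)
obs 12: x=0 → posterior Beta(19/3, 18)
obs 13: x=1 → posterior Beta(22/3, 18)
obs 14: x=1 → posterior Beta(25/3, 18)

25/79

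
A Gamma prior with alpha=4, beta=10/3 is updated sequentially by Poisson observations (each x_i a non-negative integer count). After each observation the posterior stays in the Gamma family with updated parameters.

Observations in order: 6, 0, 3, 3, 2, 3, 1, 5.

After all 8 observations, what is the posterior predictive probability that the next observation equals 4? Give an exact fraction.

496873214556612207124351522649538054034733137920/4113897303606771042156868599311296618503721408813

obs 1: x=6 → posterior Gamma(10, 13/3)
obs 2: x=0 → posterior Gamma(10, 16/3)
obs 3: x=3 → posterior Gamma(13, 19/3)
obs 4: x=3 → posterior Gamma(16, 22/3)
obs 5: x=2 → posterior Gamma(18, 25/3)
obs 6: x=3 → posterior Gamma(21, 28/3)
obs 7: x=1 → posterior Gamma(22, 31/3)
obs 8: x=5 → posterior Gamma(27, 34/3)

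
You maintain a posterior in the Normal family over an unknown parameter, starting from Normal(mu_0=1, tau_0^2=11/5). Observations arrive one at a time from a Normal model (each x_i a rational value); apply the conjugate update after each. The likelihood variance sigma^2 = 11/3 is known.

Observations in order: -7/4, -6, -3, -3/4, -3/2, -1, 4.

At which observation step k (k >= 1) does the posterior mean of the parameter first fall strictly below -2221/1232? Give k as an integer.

obs 1: x=-7/4 → posterior Normal(-1/32, 11/8)
obs 2: x=-6 → posterior Normal(-73/44, 1)
obs 3: x=-3 → posterior Normal(-109/56, 11/14)
obs 4: x=-3/4 → posterior Normal(-59/34, 11/17)
obs 5: x=-3/2 → posterior Normal(-17/10, 11/20)
obs 6: x=-1 → posterior Normal(-37/23, 11/23)
obs 7: x=4 → posterior Normal(-25/26, 11/26)

k = 3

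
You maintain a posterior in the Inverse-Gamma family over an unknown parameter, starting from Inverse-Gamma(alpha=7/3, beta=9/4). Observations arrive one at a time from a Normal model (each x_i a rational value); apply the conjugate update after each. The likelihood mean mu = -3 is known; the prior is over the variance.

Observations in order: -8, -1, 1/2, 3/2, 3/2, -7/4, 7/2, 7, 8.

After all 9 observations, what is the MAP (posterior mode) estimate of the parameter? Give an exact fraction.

16851/752

obs 1: x=-8 → posterior Inverse-Gamma(17/6, 59/4)
obs 2: x=-1 → posterior Inverse-Gamma(10/3, 67/4)
obs 3: x=1/2 → posterior Inverse-Gamma(23/6, 183/8)
obs 4: x=3/2 → posterior Inverse-Gamma(13/3, 33)
obs 5: x=3/2 → posterior Inverse-Gamma(29/6, 345/8)
obs 6: x=-7/4 → posterior Inverse-Gamma(16/3, 1405/32)
obs 7: x=7/2 → posterior Inverse-Gamma(35/6, 2081/32)
obs 8: x=7 → posterior Inverse-Gamma(19/3, 3681/32)
obs 9: x=8 → posterior Inverse-Gamma(41/6, 5617/32)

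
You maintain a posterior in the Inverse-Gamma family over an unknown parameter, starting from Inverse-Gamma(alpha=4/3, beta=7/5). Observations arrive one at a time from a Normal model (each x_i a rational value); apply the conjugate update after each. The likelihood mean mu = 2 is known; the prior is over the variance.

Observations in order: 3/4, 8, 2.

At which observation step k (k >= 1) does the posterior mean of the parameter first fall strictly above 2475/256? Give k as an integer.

obs 1: x=3/4 → posterior Inverse-Gamma(11/6, 349/160)
obs 2: x=8 → posterior Inverse-Gamma(7/3, 3229/160)
obs 3: x=2 → posterior Inverse-Gamma(17/6, 3229/160)

k = 2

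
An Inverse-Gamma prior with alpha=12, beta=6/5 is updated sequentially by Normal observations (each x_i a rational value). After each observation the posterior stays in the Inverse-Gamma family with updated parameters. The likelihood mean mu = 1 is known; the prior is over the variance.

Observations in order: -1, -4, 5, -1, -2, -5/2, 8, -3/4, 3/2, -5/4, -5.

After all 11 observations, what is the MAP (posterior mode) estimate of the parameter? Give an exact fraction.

6641/1480

obs 1: x=-1 → posterior Inverse-Gamma(25/2, 16/5)
obs 2: x=-4 → posterior Inverse-Gamma(13, 157/10)
obs 3: x=5 → posterior Inverse-Gamma(27/2, 237/10)
obs 4: x=-1 → posterior Inverse-Gamma(14, 257/10)
obs 5: x=-2 → posterior Inverse-Gamma(29/2, 151/5)
obs 6: x=-5/2 → posterior Inverse-Gamma(15, 1453/40)
obs 7: x=8 → posterior Inverse-Gamma(31/2, 2433/40)
obs 8: x=-3/4 → posterior Inverse-Gamma(16, 9977/160)
obs 9: x=3/2 → posterior Inverse-Gamma(33/2, 9997/160)
obs 10: x=-5/4 → posterior Inverse-Gamma(17, 5201/80)
obs 11: x=-5 → posterior Inverse-Gamma(35/2, 6641/80)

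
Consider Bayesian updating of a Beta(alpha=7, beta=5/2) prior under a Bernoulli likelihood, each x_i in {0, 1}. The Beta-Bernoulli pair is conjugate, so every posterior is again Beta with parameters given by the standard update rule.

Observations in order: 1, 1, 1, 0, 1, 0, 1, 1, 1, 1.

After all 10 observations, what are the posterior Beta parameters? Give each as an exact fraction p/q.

alpha=15, beta=9/2

obs 1: x=1 → posterior Beta(8, 5/2)
obs 2: x=1 → posterior Beta(9, 5/2)
obs 3: x=1 → posterior Beta(10, 5/2)
obs 4: x=0 → posterior Beta(10, 7/2)
obs 5: x=1 → posterior Beta(11, 7/2)
obs 6: x=0 → posterior Beta(11, 9/2)
obs 7: x=1 → posterior Beta(12, 9/2)
obs 8: x=1 → posterior Beta(13, 9/2)
obs 9: x=1 → posterior Beta(14, 9/2)
obs 10: x=1 → posterior Beta(15, 9/2)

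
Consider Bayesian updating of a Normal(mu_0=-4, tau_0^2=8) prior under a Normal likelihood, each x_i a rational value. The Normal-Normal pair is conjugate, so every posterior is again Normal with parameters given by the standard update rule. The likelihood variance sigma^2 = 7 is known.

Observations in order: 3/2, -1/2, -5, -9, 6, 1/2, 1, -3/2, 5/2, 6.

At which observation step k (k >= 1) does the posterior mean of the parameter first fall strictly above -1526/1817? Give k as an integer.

obs 1: x=3/2 → posterior Normal(-16/15, 56/15)
obs 2: x=-1/2 → posterior Normal(-20/23, 56/23)
obs 3: x=-5 → posterior Normal(-60/31, 56/31)
obs 4: x=-9 → posterior Normal(-44/13, 56/39)
obs 5: x=6 → posterior Normal(-84/47, 56/47)
obs 6: x=1/2 → posterior Normal(-16/11, 56/55)
obs 7: x=1 → posterior Normal(-8/7, 8/9)
obs 8: x=-3/2 → posterior Normal(-84/71, 56/71)
obs 9: x=5/2 → posterior Normal(-64/79, 56/79)
obs 10: x=6 → posterior Normal(-16/87, 56/87)

k = 9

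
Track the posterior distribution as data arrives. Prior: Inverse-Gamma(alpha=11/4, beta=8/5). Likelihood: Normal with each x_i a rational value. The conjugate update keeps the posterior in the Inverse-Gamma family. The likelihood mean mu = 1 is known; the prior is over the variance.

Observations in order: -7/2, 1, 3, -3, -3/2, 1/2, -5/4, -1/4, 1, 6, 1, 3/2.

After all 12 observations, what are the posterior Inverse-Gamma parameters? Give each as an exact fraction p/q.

alpha=35/4, beta=3273/80

obs 1: x=-7/2 → posterior Inverse-Gamma(13/4, 469/40)
obs 2: x=1 → posterior Inverse-Gamma(15/4, 469/40)
obs 3: x=3 → posterior Inverse-Gamma(17/4, 549/40)
obs 4: x=-3 → posterior Inverse-Gamma(19/4, 869/40)
obs 5: x=-3/2 → posterior Inverse-Gamma(21/4, 497/20)
obs 6: x=1/2 → posterior Inverse-Gamma(23/4, 999/40)
obs 7: x=-5/4 → posterior Inverse-Gamma(25/4, 4401/160)
obs 8: x=-1/4 → posterior Inverse-Gamma(27/4, 2263/80)
obs 9: x=1 → posterior Inverse-Gamma(29/4, 2263/80)
obs 10: x=6 → posterior Inverse-Gamma(31/4, 3263/80)
obs 11: x=1 → posterior Inverse-Gamma(33/4, 3263/80)
obs 12: x=3/2 → posterior Inverse-Gamma(35/4, 3273/80)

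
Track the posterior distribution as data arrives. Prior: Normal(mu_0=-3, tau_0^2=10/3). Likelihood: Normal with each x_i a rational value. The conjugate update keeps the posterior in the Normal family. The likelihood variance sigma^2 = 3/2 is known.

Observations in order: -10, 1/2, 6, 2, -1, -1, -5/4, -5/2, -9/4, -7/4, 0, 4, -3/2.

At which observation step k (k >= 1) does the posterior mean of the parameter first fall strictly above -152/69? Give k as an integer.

obs 1: x=-10 → posterior Normal(-227/29, 30/29)
obs 2: x=1/2 → posterior Normal(-31/7, 30/49)
obs 3: x=6 → posterior Normal(-97/69, 10/23)
obs 4: x=2 → posterior Normal(-57/89, 30/89)
obs 5: x=-1 → posterior Normal(-77/109, 30/109)
obs 6: x=-1 → posterior Normal(-97/129, 10/43)
obs 7: x=-5/4 → posterior Normal(-122/149, 30/149)
obs 8: x=-5/2 → posterior Normal(-172/169, 30/169)
obs 9: x=-9/4 → posterior Normal(-31/27, 10/63)
obs 10: x=-7/4 → posterior Normal(-252/209, 30/209)
obs 11: x=0 → posterior Normal(-252/229, 30/229)
obs 12: x=4 → posterior Normal(-172/249, 10/83)
obs 13: x=-3/2 → posterior Normal(-202/269, 30/269)

k = 3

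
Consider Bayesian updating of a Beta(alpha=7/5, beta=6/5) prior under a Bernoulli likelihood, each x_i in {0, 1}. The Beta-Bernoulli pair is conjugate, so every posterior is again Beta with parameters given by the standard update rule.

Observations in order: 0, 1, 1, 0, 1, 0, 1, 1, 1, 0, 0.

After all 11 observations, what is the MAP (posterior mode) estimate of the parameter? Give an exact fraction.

obs 1: x=0 → posterior Beta(7/5, 11/5)
obs 2: x=1 → posterior Beta(12/5, 11/5)
obs 3: x=1 → posterior Beta(17/5, 11/5)
obs 4: x=0 → posterior Beta(17/5, 16/5)
obs 5: x=1 → posterior Beta(22/5, 16/5)
obs 6: x=0 → posterior Beta(22/5, 21/5)
obs 7: x=1 → posterior Beta(27/5, 21/5)
obs 8: x=1 → posterior Beta(32/5, 21/5)
obs 9: x=1 → posterior Beta(37/5, 21/5)
obs 10: x=0 → posterior Beta(37/5, 26/5)
obs 11: x=0 → posterior Beta(37/5, 31/5)

16/29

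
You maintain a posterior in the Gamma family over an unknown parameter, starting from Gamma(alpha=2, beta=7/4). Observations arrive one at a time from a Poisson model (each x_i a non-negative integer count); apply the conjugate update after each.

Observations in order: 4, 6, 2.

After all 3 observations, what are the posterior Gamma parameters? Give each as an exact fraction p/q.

obs 1: x=4 → posterior Gamma(6, 11/4)
obs 2: x=6 → posterior Gamma(12, 15/4)
obs 3: x=2 → posterior Gamma(14, 19/4)

alpha=14, beta=19/4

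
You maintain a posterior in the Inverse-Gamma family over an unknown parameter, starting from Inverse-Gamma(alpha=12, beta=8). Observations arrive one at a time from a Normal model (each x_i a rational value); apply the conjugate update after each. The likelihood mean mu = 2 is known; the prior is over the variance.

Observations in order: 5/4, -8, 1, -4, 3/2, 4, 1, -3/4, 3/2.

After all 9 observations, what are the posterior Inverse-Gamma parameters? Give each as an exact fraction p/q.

obs 1: x=5/4 → posterior Inverse-Gamma(25/2, 265/32)
obs 2: x=-8 → posterior Inverse-Gamma(13, 1865/32)
obs 3: x=1 → posterior Inverse-Gamma(27/2, 1881/32)
obs 4: x=-4 → posterior Inverse-Gamma(14, 2457/32)
obs 5: x=3/2 → posterior Inverse-Gamma(29/2, 2461/32)
obs 6: x=4 → posterior Inverse-Gamma(15, 2525/32)
obs 7: x=1 → posterior Inverse-Gamma(31/2, 2541/32)
obs 8: x=-3/4 → posterior Inverse-Gamma(16, 1331/16)
obs 9: x=3/2 → posterior Inverse-Gamma(33/2, 1333/16)

alpha=33/2, beta=1333/16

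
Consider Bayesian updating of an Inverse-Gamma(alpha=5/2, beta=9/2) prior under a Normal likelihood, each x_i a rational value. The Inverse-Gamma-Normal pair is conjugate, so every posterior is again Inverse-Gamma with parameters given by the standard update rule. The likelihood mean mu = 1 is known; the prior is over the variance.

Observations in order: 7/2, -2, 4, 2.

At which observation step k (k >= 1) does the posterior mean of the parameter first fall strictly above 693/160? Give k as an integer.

obs 1: x=7/2 → posterior Inverse-Gamma(3, 61/8)
obs 2: x=-2 → posterior Inverse-Gamma(7/2, 97/8)
obs 3: x=4 → posterior Inverse-Gamma(4, 133/8)
obs 4: x=2 → posterior Inverse-Gamma(9/2, 137/8)

k = 2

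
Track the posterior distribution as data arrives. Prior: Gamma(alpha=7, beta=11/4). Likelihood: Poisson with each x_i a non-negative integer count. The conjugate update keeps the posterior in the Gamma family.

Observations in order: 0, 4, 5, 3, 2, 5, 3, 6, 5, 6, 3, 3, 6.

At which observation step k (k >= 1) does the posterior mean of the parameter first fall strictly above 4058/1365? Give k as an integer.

obs 1: x=0 → posterior Gamma(7, 15/4)
obs 2: x=4 → posterior Gamma(11, 19/4)
obs 3: x=5 → posterior Gamma(16, 23/4)
obs 4: x=3 → posterior Gamma(19, 27/4)
obs 5: x=2 → posterior Gamma(21, 31/4)
obs 6: x=5 → posterior Gamma(26, 35/4)
obs 7: x=3 → posterior Gamma(29, 39/4)
obs 8: x=6 → posterior Gamma(35, 43/4)
obs 9: x=5 → posterior Gamma(40, 47/4)
obs 10: x=6 → posterior Gamma(46, 51/4)
obs 11: x=3 → posterior Gamma(49, 55/4)
obs 12: x=3 → posterior Gamma(52, 59/4)
obs 13: x=6 → posterior Gamma(58, 63/4)

k = 7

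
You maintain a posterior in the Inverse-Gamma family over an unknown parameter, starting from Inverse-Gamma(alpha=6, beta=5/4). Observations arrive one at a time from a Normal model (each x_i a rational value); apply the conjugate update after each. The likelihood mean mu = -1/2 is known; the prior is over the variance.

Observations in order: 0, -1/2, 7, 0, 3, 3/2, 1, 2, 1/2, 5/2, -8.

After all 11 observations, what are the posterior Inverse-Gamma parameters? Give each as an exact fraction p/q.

obs 1: x=0 → posterior Inverse-Gamma(13/2, 11/8)
obs 2: x=-1/2 → posterior Inverse-Gamma(7, 11/8)
obs 3: x=7 → posterior Inverse-Gamma(15/2, 59/2)
obs 4: x=0 → posterior Inverse-Gamma(8, 237/8)
obs 5: x=3 → posterior Inverse-Gamma(17/2, 143/4)
obs 6: x=3/2 → posterior Inverse-Gamma(9, 151/4)
obs 7: x=1 → posterior Inverse-Gamma(19/2, 311/8)
obs 8: x=2 → posterior Inverse-Gamma(10, 42)
obs 9: x=1/2 → posterior Inverse-Gamma(21/2, 85/2)
obs 10: x=5/2 → posterior Inverse-Gamma(11, 47)
obs 11: x=-8 → posterior Inverse-Gamma(23/2, 601/8)

alpha=23/2, beta=601/8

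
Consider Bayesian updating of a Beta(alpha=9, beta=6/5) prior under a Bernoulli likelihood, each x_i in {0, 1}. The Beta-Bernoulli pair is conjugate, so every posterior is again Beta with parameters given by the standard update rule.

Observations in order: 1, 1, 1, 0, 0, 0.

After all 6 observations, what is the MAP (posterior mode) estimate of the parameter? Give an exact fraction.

obs 1: x=1 → posterior Beta(10, 6/5)
obs 2: x=1 → posterior Beta(11, 6/5)
obs 3: x=1 → posterior Beta(12, 6/5)
obs 4: x=0 → posterior Beta(12, 11/5)
obs 5: x=0 → posterior Beta(12, 16/5)
obs 6: x=0 → posterior Beta(12, 21/5)

55/71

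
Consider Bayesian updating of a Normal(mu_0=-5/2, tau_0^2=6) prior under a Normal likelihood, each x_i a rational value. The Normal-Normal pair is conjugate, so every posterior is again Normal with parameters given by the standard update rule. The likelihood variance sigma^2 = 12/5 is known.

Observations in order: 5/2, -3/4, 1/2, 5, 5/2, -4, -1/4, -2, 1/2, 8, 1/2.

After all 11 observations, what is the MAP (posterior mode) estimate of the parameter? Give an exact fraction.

obs 1: x=5/2 → posterior Normal(15/14, 12/7)
obs 2: x=-3/4 → posterior Normal(5/16, 1)
obs 3: x=1/2 → posterior Normal(25/68, 12/17)
obs 4: x=5 → posterior Normal(125/88, 6/11)
obs 5: x=5/2 → posterior Normal(175/108, 4/9)
obs 6: x=-4 → posterior Normal(95/128, 3/8)
obs 7: x=-1/4 → posterior Normal(45/74, 12/37)
obs 8: x=-2 → posterior Normal(25/84, 2/7)
obs 9: x=1/2 → posterior Normal(15/47, 12/47)
obs 10: x=8 → posterior Normal(55/52, 3/13)
obs 11: x=1/2 → posterior Normal(115/114, 4/19)

115/114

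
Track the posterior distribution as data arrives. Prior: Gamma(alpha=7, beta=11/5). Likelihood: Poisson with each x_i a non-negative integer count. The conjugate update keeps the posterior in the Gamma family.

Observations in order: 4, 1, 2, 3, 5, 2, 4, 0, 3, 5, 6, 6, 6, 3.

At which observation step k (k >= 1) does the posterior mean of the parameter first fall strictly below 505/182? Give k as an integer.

obs 1: x=4 → posterior Gamma(11, 16/5)
obs 2: x=1 → posterior Gamma(12, 21/5)
obs 3: x=2 → posterior Gamma(14, 26/5)
obs 4: x=3 → posterior Gamma(17, 31/5)
obs 5: x=5 → posterior Gamma(22, 36/5)
obs 6: x=2 → posterior Gamma(24, 41/5)
obs 7: x=4 → posterior Gamma(28, 46/5)
obs 8: x=0 → posterior Gamma(28, 51/5)
obs 9: x=3 → posterior Gamma(31, 56/5)
obs 10: x=5 → posterior Gamma(36, 61/5)
obs 11: x=6 → posterior Gamma(42, 66/5)
obs 12: x=6 → posterior Gamma(48, 71/5)
obs 13: x=6 → posterior Gamma(54, 76/5)
obs 14: x=3 → posterior Gamma(57, 81/5)

k = 3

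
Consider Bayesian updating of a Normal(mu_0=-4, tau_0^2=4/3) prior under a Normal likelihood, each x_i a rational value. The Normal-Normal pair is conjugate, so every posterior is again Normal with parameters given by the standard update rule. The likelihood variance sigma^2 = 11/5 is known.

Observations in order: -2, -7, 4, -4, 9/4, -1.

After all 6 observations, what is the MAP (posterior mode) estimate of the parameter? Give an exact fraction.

obs 1: x=-2 → posterior Normal(-172/53, 44/53)
obs 2: x=-7 → posterior Normal(-312/73, 44/73)
obs 3: x=4 → posterior Normal(-232/93, 44/93)
obs 4: x=-4 → posterior Normal(-312/113, 44/113)
obs 5: x=9/4 → posterior Normal(-267/133, 44/133)
obs 6: x=-1 → posterior Normal(-287/153, 44/153)

-287/153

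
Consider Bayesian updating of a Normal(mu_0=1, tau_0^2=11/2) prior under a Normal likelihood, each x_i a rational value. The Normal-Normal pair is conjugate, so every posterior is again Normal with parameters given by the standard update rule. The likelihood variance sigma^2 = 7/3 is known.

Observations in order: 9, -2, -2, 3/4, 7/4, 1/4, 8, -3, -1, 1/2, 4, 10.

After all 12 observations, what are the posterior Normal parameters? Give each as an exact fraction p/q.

obs 1: x=9 → posterior Normal(311/47, 77/47)
obs 2: x=-2 → posterior Normal(49/16, 77/80)
obs 3: x=-2 → posterior Normal(179/113, 77/113)
obs 4: x=3/4 → posterior Normal(815/584, 77/146)
obs 5: x=7/4 → posterior Normal(523/358, 77/179)
obs 6: x=1/4 → posterior Normal(1079/848, 77/212)
obs 7: x=8 → posterior Normal(61/28, 11/35)
obs 8: x=-3 → posterior Normal(1739/1112, 77/278)
obs 9: x=-1 → posterior Normal(1607/1244, 77/311)
obs 10: x=1/2 → posterior Normal(1673/1376, 77/344)
obs 11: x=4 → posterior Normal(2201/1508, 77/377)
obs 12: x=10 → posterior Normal(3521/1640, 77/410)

mu_0=3521/1640, tau_0^2=77/410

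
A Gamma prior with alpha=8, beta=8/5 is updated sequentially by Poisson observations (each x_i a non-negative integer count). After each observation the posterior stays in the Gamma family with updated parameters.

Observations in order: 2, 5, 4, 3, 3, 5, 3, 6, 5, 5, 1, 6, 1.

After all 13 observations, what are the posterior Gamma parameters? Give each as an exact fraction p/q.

alpha=57, beta=73/5

obs 1: x=2 → posterior Gamma(10, 13/5)
obs 2: x=5 → posterior Gamma(15, 18/5)
obs 3: x=4 → posterior Gamma(19, 23/5)
obs 4: x=3 → posterior Gamma(22, 28/5)
obs 5: x=3 → posterior Gamma(25, 33/5)
obs 6: x=5 → posterior Gamma(30, 38/5)
obs 7: x=3 → posterior Gamma(33, 43/5)
obs 8: x=6 → posterior Gamma(39, 48/5)
obs 9: x=5 → posterior Gamma(44, 53/5)
obs 10: x=5 → posterior Gamma(49, 58/5)
obs 11: x=1 → posterior Gamma(50, 63/5)
obs 12: x=6 → posterior Gamma(56, 68/5)
obs 13: x=1 → posterior Gamma(57, 73/5)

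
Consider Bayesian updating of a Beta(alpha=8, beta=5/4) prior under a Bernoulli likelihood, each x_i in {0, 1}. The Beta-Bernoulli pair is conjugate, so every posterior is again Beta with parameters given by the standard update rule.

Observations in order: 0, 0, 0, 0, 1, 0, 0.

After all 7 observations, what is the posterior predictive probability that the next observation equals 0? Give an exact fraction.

29/65

obs 1: x=0 → posterior Beta(8, 9/4)
obs 2: x=0 → posterior Beta(8, 13/4)
obs 3: x=0 → posterior Beta(8, 17/4)
obs 4: x=0 → posterior Beta(8, 21/4)
obs 5: x=1 → posterior Beta(9, 21/4)
obs 6: x=0 → posterior Beta(9, 25/4)
obs 7: x=0 → posterior Beta(9, 29/4)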